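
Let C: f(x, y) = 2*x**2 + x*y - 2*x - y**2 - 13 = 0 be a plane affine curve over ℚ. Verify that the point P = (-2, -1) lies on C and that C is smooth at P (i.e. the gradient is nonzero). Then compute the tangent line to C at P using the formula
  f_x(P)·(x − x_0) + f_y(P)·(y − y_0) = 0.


Tangent line at P: -11*x - 22 = 0.

Step 1: f(-2, -1) = 0, so P lies on C.
Step 2: partial derivatives
  f_x(x, y) = 4*x + y - 2, f_y(x, y) = x - 2*y.
  f_x(P) = -11, f_y(P) = 0 (gradient nonzero, so P is smooth).
Step 3: tangent line at P: -11·(x − -2) + 0·(y − -1) = 0.
Expanding: -11*x - 22 = 0.


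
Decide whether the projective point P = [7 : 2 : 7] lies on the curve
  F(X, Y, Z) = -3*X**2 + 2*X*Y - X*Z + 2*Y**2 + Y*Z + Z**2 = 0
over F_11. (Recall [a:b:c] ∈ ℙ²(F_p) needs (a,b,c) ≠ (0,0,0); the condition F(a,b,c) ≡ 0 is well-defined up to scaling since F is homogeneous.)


F(7,2,7) ≡ 2 (mod 11); P is NOT on the curve.

Evaluate F(7, 2, 7) term-by-term (mod 11).
  -3*X**2 ↦ -3·49·1·1 = -147
  2*X*Y ↦ 2·7·2·1 = 28
  -X*Z ↦ -1·7·1·7 = -49
  2*Y**2 ↦ 2·1·4·1 = 8
  Y*Z ↦ 1·1·2·7 = 14
  Z**2 ↦ 1·1·1·49 = 49
Sum: F(7, 2, 7) = (-147) + (28) + (-49) + (8) + (14) + (49) = -97.
Reducing mod 11: -97 ≡ 2 (mod 11).
Since F(a, b, c) ≡ 2 ≠ 0 (mod 11), P does NOT lie on the curve.


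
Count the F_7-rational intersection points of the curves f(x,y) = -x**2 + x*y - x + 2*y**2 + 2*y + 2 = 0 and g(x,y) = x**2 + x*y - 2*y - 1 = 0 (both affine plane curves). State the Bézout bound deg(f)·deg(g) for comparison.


Common zeros: {(1, 0)}; count = 1; Bézout bound = 4.

deg(f) = 2, deg(g) = 2, so Bézout bound = 4.
Scan x ∈ F_7. For each x, list the y ∈ F_7 with f(x, y) ≡ 0 and those with g(x, y) ≡ 0 (mod 7); the common zeros in that column are the intersection.
  x = 0: f ≡ 0 at y ∈ {2, 4}; g ≡ 0 at y ∈ {3}; common: ∅.
  x = 1: f ≡ 0 at y ∈ {0, 2}; g ≡ 0 at y ∈ {0}; common: {0}.
  x = 2: f ≡ 0 at y ∈ ∅; g ≡ 0 at y ∈ ∅; common: ∅.
  x = 3: f ≡ 0 at y ∈ {4}; g ≡ 0 at y ∈ {6}; common: ∅.
  x = 4: f ≡ 0 at y ∈ ∅; g ≡ 0 at y ∈ {3}; common: ∅.
  x = 5: f ≡ 0 at y ∈ {0}; g ≡ 0 at y ∈ {6}; common: ∅.
  x = 6: f ≡ 0 at y ∈ ∅; g ≡ 0 at y ∈ {0}; common: ∅.
Collecting: common zeros = {(1, 0)}, so the count is 1.
Comparison with the Bézout bound: 1 ≤ 4 = deg(f)·deg(g), as expected for curves with no common component (the affine F_7-count falls short of the bound because intersections may lie at infinity, over extension fields, or carry multiplicity).


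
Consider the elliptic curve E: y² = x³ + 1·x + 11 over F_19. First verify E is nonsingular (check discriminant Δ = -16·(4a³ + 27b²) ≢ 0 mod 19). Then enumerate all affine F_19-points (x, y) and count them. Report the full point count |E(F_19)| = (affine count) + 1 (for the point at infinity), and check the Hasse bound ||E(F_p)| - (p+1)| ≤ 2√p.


Affine points = {(0, 7), (0, 12), (6, 9), (6, 10), (7, 0), (11, 2), (11, 17), (13, 6), (13, 13), (15, 0), (16, 0), (17, 1), (17, 18), (18, 3), (18, 16)}; affine count = 15; |E(F_19)| = 16.

Discriminant check: Δ ∝ 4a³ + 27b² = 4·1³ + 27·11² = 4·1 + 27·121 ≡ 3 (mod 19). Nonzero ⇒ E is nonsingular.
For each x ∈ F_19, compute rhs = x³ + 1·x + 11 mod 19, then count y ∈ F_19 with y² ≡ rhs.
  x = 0: rhs = 11, matching y values: 7, 12 (2 points).
  x = 1: rhs = 13, matching y values: none (0 points).
  x = 2: rhs = 2, matching y values: none (0 points).
  x = 3: rhs = 3, matching y values: none (0 points).
  x = 4: rhs = 3, matching y values: none (0 points).
  x = 5: rhs = 8, matching y values: none (0 points).
  x = 6: rhs = 5, matching y values: 9, 10 (2 points).
  x = 7: rhs = 0, matching y values: 0 (1 points).
  x = 8: rhs = 18, matching y values: none (0 points).
  x = 9: rhs = 8, matching y values: none (0 points).
  x = 10: rhs = 14, matching y values: none (0 points).
  x = 11: rhs = 4, matching y values: 2, 17 (2 points).
  x = 12: rhs = 3, matching y values: none (0 points).
  x = 13: rhs = 17, matching y values: 6, 13 (2 points).
  x = 14: rhs = 14, matching y values: none (0 points).
  x = 15: rhs = 0, matching y values: 0 (1 points).
  x = 16: rhs = 0, matching y values: 0 (1 points).
  x = 17: rhs = 1, matching y values: 1, 18 (2 points).
  x = 18: rhs = 9, matching y values: 3, 16 (2 points).
Total affine count: 15.
Full point count |E(F_19)| = 15 + 1 = 16.
Hasse bound: |16 − (19+1)| = |-4| = 4 ≤ 2√19 ≈ 8.7178 ✓.


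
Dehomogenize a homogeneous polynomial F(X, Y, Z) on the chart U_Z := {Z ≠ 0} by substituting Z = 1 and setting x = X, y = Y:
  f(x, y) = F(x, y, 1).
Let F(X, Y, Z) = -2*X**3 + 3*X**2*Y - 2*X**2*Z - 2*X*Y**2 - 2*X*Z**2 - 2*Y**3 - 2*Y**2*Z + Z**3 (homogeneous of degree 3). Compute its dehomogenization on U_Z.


f(x, y) = -2*x**3 + 3*x**2*y - 2*x**2 - 2*x*y**2 - 2*x - 2*y**3 - 2*y**2 + 1

On U_Z we set Z = 1. Each monomial c·X^i·Y^j·Z^k in F becomes c·x^i·y^j·1^k = c·x^i·y^j.
Substituting Z = 1: F(X, Y, 1) = -2*x**3 + 3*x**2*y - 2*x**2 - 2*x*y**2 - 2*x - 2*y**3 - 2*y**2 + 1.
Note: deg(f) ≤ deg(F) = 3; strict inequality happens when F is divisible by Z (lost terms).


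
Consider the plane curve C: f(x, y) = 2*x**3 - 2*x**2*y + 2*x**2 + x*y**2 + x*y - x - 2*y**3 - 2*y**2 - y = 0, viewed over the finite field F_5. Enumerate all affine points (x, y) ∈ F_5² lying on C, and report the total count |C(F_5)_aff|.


Affine F_5-points: {(0, 0), (0, 1), (0, 3), (3, 2), (4, 2)}; count = 5.

For each of the 25 pairs (x, y) ∈ F_5², evaluate f(x, y) mod 5. Record the zeros.
  x = 0: [0↦0, 1↦0, 2↦4, 3↦0, 4↦1]  zeros at y ∈ {0, 1, 3}
  x = 1: [0↦3, 1↦3, 2↦4, 3↦4, 4↦1]  zeros at y ∈ ∅
  x = 2: [0↦2, 1↦3, 2↦2, 3↦2, 4↦1]  zeros at y ∈ ∅
  x = 3: [0↦4, 1↦2, 2↦0, 3↦1, 4↦3]  zeros at y ∈ {2}
  x = 4: [0↦1, 1↦2, 2↦0, 3↦3, 4↦4]  zeros at y ∈ {2}
Collecting zeros: affine points = {(0, 0), (0, 1), (0, 3), (3, 2), (4, 2)}.
Total count |C(F_5)_aff| = 5.


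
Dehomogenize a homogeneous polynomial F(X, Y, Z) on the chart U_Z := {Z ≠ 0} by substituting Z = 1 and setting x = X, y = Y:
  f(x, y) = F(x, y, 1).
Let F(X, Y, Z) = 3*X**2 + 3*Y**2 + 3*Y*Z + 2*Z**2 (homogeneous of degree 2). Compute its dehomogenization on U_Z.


f(x, y) = 3*x**2 + 3*y**2 + 3*y + 2

On U_Z we set Z = 1. Each monomial c·X^i·Y^j·Z^k in F becomes c·x^i·y^j·1^k = c·x^i·y^j.
Substituting Z = 1: F(X, Y, 1) = 3*x**2 + 3*y**2 + 3*y + 2.
Note: deg(f) ≤ deg(F) = 2; strict inequality happens when F is divisible by Z (lost terms).


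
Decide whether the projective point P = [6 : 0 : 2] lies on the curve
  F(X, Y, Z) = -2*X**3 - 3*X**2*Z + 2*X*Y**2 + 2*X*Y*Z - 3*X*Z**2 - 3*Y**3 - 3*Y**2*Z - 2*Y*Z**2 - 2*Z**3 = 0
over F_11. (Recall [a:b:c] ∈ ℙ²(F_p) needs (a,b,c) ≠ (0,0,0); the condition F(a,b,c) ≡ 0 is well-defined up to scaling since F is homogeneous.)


F(6,0,2) ≡ 1 (mod 11); P is NOT on the curve.

Evaluate F(6, 0, 2) term-by-term (mod 11).
  -2*X**3 ↦ -2·216·1·1 = -432
  -3*X**2*Z ↦ -3·36·1·2 = -216
  2*X*Y**2 ↦ 2·6·0·1 = 0
  2*X*Y*Z ↦ 2·6·0·2 = 0
  -3*X*Z**2 ↦ -3·6·1·4 = -72
  -3*Y**3 ↦ -3·1·0·1 = 0
  -3*Y**2*Z ↦ -3·1·0·2 = 0
  -2*Y*Z**2 ↦ -2·1·0·4 = 0
  -2*Z**3 ↦ -2·1·1·8 = -16
Sum: F(6, 0, 2) = (-432) + (-216) + (0) + (0) + (-72) + (0) + (0) + (0) + (-16) = -736.
Reducing mod 11: -736 ≡ 1 (mod 11).
Since F(a, b, c) ≡ 1 ≠ 0 (mod 11), P does NOT lie on the curve.


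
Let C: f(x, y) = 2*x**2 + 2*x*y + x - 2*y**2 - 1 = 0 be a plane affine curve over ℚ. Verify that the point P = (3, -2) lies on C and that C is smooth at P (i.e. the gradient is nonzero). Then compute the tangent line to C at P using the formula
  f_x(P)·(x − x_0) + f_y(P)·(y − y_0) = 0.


Tangent line at P: 9*x + 14*y + 1 = 0.

Step 1: f(3, -2) = 0, so P lies on C.
Step 2: partial derivatives
  f_x(x, y) = 4*x + 2*y + 1, f_y(x, y) = 2*x - 4*y.
  f_x(P) = 9, f_y(P) = 14 (gradient nonzero, so P is smooth).
Step 3: tangent line at P: 9·(x − 3) + 14·(y − -2) = 0.
Expanding: 9*x + 14*y + 1 = 0.


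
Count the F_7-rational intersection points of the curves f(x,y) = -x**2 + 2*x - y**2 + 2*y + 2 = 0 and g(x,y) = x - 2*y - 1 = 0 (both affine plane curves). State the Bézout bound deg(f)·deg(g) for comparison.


Common zeros: {(3, 1), (4, 5)}; count = 2; Bézout bound = 2.

deg(f) = 2, deg(g) = 1, so Bézout bound = 2.
Scan x ∈ F_7. For each x, list the y ∈ F_7 with f(x, y) ≡ 0 and those with g(x, y) ≡ 0 (mod 7); the common zeros in that column are the intersection.
  x = 0: f ≡ 0 at y ∈ ∅; g ≡ 0 at y ∈ {3}; common: ∅.
  x = 1: f ≡ 0 at y ∈ {3, 6}; g ≡ 0 at y ∈ {0}; common: ∅.
  x = 2: f ≡ 0 at y ∈ ∅; g ≡ 0 at y ∈ {4}; common: ∅.
  x = 3: f ≡ 0 at y ∈ {1}; g ≡ 0 at y ∈ {1}; common: {1}.
  x = 4: f ≡ 0 at y ∈ {4, 5}; g ≡ 0 at y ∈ {5}; common: {5}.
  x = 5: f ≡ 0 at y ∈ {4, 5}; g ≡ 0 at y ∈ {2}; common: ∅.
  x = 6: f ≡ 0 at y ∈ {1}; g ≡ 0 at y ∈ {6}; common: ∅.
Collecting: common zeros = {(3, 1), (4, 5)}, so the count is 2.
Comparison with the Bézout bound: 2 ≤ 2 = deg(f)·deg(g), as expected for curves with no common component (the bound is attained).


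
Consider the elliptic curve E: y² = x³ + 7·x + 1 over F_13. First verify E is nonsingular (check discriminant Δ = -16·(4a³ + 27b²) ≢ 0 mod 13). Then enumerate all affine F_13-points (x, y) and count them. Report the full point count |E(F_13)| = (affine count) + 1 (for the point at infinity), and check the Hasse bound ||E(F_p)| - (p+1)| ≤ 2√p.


Affine points = {(0, 1), (0, 12), (1, 3), (1, 10), (2, 6), (2, 7), (3, 6), (3, 7), (6, 5), (6, 8), (7, 4), (7, 9), (8, 6), (8, 7), (9, 0)}; affine count = 15; |E(F_13)| = 16.

Discriminant check: Δ ∝ 4a³ + 27b² = 4·7³ + 27·1² = 4·343 + 27·1 ≡ 8 (mod 13). Nonzero ⇒ E is nonsingular.
For each x ∈ F_13, compute rhs = x³ + 7·x + 1 mod 13, then count y ∈ F_13 with y² ≡ rhs.
  x = 0: rhs = 1, matching y values: 1, 12 (2 points).
  x = 1: rhs = 9, matching y values: 3, 10 (2 points).
  x = 2: rhs = 10, matching y values: 6, 7 (2 points).
  x = 3: rhs = 10, matching y values: 6, 7 (2 points).
  x = 4: rhs = 2, matching y values: none (0 points).
  x = 5: rhs = 5, matching y values: none (0 points).
  x = 6: rhs = 12, matching y values: 5, 8 (2 points).
  x = 7: rhs = 3, matching y values: 4, 9 (2 points).
  x = 8: rhs = 10, matching y values: 6, 7 (2 points).
  x = 9: rhs = 0, matching y values: 0 (1 points).
  x = 10: rhs = 5, matching y values: none (0 points).
  x = 11: rhs = 5, matching y values: none (0 points).
  x = 12: rhs = 6, matching y values: none (0 points).
Total affine count: 15.
Full point count |E(F_13)| = 15 + 1 = 16.
Hasse bound: |16 − (13+1)| = |2| = 2 ≤ 2√13 ≈ 7.2111 ✓.


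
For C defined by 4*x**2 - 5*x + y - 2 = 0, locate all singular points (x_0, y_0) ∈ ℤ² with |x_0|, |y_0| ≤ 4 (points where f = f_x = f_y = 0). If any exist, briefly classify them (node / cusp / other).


No singular points in the scanned grid; C is smooth there.

Compute partial derivatives:
  f_x = 8*x - 5.
  f_y = 1.
f_y = 1 is a nonzero constant, so f_y never vanishes: no point (x, y) can satisfy f = f_x = f_y = 0. In particular no (x, y) ∈ {−4, ..., 4}² is singular; the curve is smooth.


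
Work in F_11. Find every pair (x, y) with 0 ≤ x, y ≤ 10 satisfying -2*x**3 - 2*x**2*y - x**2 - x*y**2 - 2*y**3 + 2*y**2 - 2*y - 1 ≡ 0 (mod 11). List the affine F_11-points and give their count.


Affine F_11-points: {(0, 8), (1, 4), (2, 1), (3, 3), (4, 3), (5, 4), (6, 2), (6, 3), (6, 4), (8, 0), (9, 0), (10, 0)}; count = 12.

For each of the 121 pairs (x, y) ∈ F_11², evaluate f(x, y) mod 11. Record the zeros.
  x = 0: [0↦10, 1↦8, 2↦9, 3↦1, 4↦5, 5↦9, 6↦1, 7↦2, 8↦0, 9↦5, 10↦5]  zeros at y ∈ {8}
  x = 1: [0↦7, 1↦2, 2↦9, 3↦5, 4↦0, 5↦4, 6↦5, 7↦2, 8↦5, 9↦2, 10↦3]  zeros at y ∈ {4}
  x = 2: [0↦1, 1↦0, 2↦9, 3↦5, 4↦9, 5↦9, 6↦4, 7↦4, 8↦8, 9↦4, 10↦2]  zeros at y ∈ {1}
  x = 3: [0↦2, 1↦1, 2↦8, 3↦0, 4↦9, 5↦1, 6↦8, 7↦7, 8↦8, 9↦10, 10↦1]  zeros at y ∈ {3}
  x = 4: [0↦9, 1↦4, 2↦5, 3↦0, 4↦10, 5↦1, 6↦5, 7↦10, 8↦4, 9↦8, 10↦10]  zeros at y ∈ {3}
  x = 5: [0↦10, 1↦8, 2↦10, 3↦4, 4↦0, 5↦8, 6↦5, 7↦1, 8↦6, 9↦8, 10↦6]  zeros at y ∈ {4}
  x = 6: [0↦4, 1↦1, 2↦0, 3↦0, 4↦0, 5↦10, 6↦7, 7↦1, 8↦2, 9↦9, 10↦10]  zeros at y ∈ {2, 3, 4}
  x = 7: [0↦1, 1↦4, 2↦7, 3↦9, 4↦9, 5↦6, 6↦10, 7↦9, 8↦2, 9↦10, 10↦10]  zeros at y ∈ ∅
  x = 8: [0↦0, 1↦5, 2↦8, 3↦8, 4↦4, 5↦6, 6↦2, 7↦2, 8↦5, 9↦10, 10↦5]  zeros at y ∈ {0}
  x = 9: [0↦0, 1↦3, 2↦2, 3↦7, 4↦6, 5↦9, 6↦4, 7↦1, 8↦10, 9↦8, 10↦5]  zeros at y ∈ {0}
  x = 10: [0↦0, 1↦8, 2↦10, 3↦5, 4↦3, 5↦3, 6↦4, 7↦5, 8↦5, 9↦3, 10↦9]  zeros at y ∈ {0}
Collecting zeros: affine points = {(0, 8), (1, 4), (2, 1), (3, 3), (4, 3), (5, 4), (6, 2), (6, 3), (6, 4), (8, 0), (9, 0), (10, 0)}.
Total count |C(F_11)_aff| = 12.


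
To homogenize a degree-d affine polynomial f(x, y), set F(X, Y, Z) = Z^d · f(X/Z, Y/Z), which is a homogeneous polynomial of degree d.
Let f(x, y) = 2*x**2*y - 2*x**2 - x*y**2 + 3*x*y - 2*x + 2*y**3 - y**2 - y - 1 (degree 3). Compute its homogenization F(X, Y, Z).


F(X, Y, Z) = 2*X**2*Y - 2*X**2*Z - X*Y**2 + 3*X*Y*Z - 2*X*Z**2 + 2*Y**3 - Y**2*Z - Y*Z**2 - Z**3

deg(f) = 3.
Substitute x = X/Z, y = Y/Z into f, then multiply by Z^3.
  monomial 2·x^2·y^1 ↦ 2·X^2·Y^1·Z^0.
  monomial -2·x^2·y^0 ↦ -2·X^2·Y^0·Z^1.
  monomial -1·x^1·y^2 ↦ -1·X^1·Y^2·Z^0.
  monomial 3·x^1·y^1 ↦ 3·X^1·Y^1·Z^1.
  monomial -2·x^1·y^0 ↦ -2·X^1·Y^0·Z^2.
  monomial 2·x^0·y^3 ↦ 2·X^0·Y^3·Z^0.
  monomial -1·x^0·y^2 ↦ -1·X^0·Y^2·Z^1.
  monomial -1·x^0·y^1 ↦ -1·X^0·Y^1·Z^2.
  monomial -1·x^0·y^0 ↦ -1·X^0·Y^0·Z^3.
Collecting: F(X, Y, Z) = 2*X**2*Y - 2*X**2*Z - X*Y**2 + 3*X*Y*Z - 2*X*Z**2 + 2*Y**3 - Y**2*Z - Y*Z**2 - Z**3.


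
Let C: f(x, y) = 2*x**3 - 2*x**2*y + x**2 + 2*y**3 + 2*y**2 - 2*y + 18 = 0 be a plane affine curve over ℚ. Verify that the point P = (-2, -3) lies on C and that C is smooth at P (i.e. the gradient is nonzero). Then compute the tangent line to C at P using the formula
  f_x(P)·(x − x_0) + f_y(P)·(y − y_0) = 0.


Tangent line at P: -4*x + 32*y + 88 = 0.

Step 1: f(-2, -3) = 0, so P lies on C.
Step 2: partial derivatives
  f_x(x, y) = 6*x**2 - 4*x*y + 2*x, f_y(x, y) = -2*x**2 + 6*y**2 + 4*y - 2.
  f_x(P) = -4, f_y(P) = 32 (gradient nonzero, so P is smooth).
Step 3: tangent line at P: -4·(x − -2) + 32·(y − -3) = 0.
Expanding: -4*x + 32*y + 88 = 0.


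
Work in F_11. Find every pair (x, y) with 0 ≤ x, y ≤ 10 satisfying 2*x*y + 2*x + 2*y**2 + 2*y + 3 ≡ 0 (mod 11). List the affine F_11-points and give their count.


Affine F_11-points: {(1, 1), (1, 8), (3, 2), (3, 5), (4, 0), (4, 6), (9, 3), (9, 9), (10, 4), (10, 7)}; count = 10.

For each of the 121 pairs (x, y) ∈ F_11², evaluate f(x, y) mod 11. Record the zeros.
  x = 0: [0↦3, 1↦7, 2↦4, 3↦5, 4↦10, 5↦8, 6↦10, 7↦5, 8↦4, 9↦7, 10↦3]  zeros at y ∈ ∅
  x = 1: [0↦5, 1↦0, 2↦10, 3↦2, 4↦9, 5↦9, 6↦2, 7↦10, 8↦0, 9↦5, 10↦3]  zeros at y ∈ {1, 8}
  x = 2: [0↦7, 1↦4, 2↦5, 3↦10, 4↦8, 5↦10, 6↦5, 7↦4, 8↦7, 9↦3, 10↦3]  zeros at y ∈ ∅
  x = 3: [0↦9, 1↦8, 2↦0, 3↦7, 4↦7, 5↦0, 6↦8, 7↦9, 8↦3, 9↦1, 10↦3]  zeros at y ∈ {2, 5}
  x = 4: [0↦0, 1↦1, 2↦6, 3↦4, 4↦6, 5↦1, 6↦0, 7↦3, 8↦10, 9↦10, 10↦3]  zeros at y ∈ {0, 6}
  x = 5: [0↦2, 1↦5, 2↦1, 3↦1, 4↦5, 5↦2, 6↦3, 7↦8, 8↦6, 9↦8, 10↦3]  zeros at y ∈ ∅
  x = 6: [0↦4, 1↦9, 2↦7, 3↦9, 4↦4, 5↦3, 6↦6, 7↦2, 8↦2, 9↦6, 10↦3]  zeros at y ∈ ∅
  x = 7: [0↦6, 1↦2, 2↦2, 3↦6, 4↦3, 5↦4, 6↦9, 7↦7, 8↦9, 9↦4, 10↦3]  zeros at y ∈ ∅
  x = 8: [0↦8, 1↦6, 2↦8, 3↦3, 4↦2, 5↦5, 6↦1, 7↦1, 8↦5, 9↦2, 10↦3]  zeros at y ∈ ∅
  x = 9: [0↦10, 1↦10, 2↦3, 3↦0, 4↦1, 5↦6, 6↦4, 7↦6, 8↦1, 9↦0, 10↦3]  zeros at y ∈ {3, 9}
  x = 10: [0↦1, 1↦3, 2↦9, 3↦8, 4↦0, 5↦7, 6↦7, 7↦0, 8↦8, 9↦9, 10↦3]  zeros at y ∈ {4, 7}
Collecting zeros: affine points = {(1, 1), (1, 8), (3, 2), (3, 5), (4, 0), (4, 6), (9, 3), (9, 9), (10, 4), (10, 7)}.
Total count |C(F_11)_aff| = 10.


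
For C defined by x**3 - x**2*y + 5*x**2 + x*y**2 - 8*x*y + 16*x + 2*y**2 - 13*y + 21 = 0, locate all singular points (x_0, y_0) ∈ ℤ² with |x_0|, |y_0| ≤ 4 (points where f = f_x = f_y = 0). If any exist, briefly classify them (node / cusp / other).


Singular points: {(-1, 3)}; classification: node.

Compute partial derivatives:
  f_x = 3*x**2 - 2*x*y + 10*x + y**2 - 8*y + 16.
  f_y = -x**2 + 2*x*y - 8*x + 4*y - 13.
Scan x_0 ∈ {−4, ..., 4}. For each x_0, f_y(x_0, y) is a polynomial in y; find its integer roots y ∈ {−4, ..., 4}, then test f_x and f at those candidates.
  x = -4: f_y(-4, y) = 3 - 4*y; no integer root y with |y| ≤ 4.
  x = -3: f_y(-3, y) = 2 - 2*y; vanishes at y ∈ {1}. (-3, 1): f_x = 12 ≠ 0.
  x = -2: f_y(-2, y) = -1; no integer root y with |y| ≤ 4.
  x = -1: f_y(-1, y) = 2*y - 6; vanishes at y ∈ {3}. (-1, 3): f_x = 0, f = 0 — SINGULAR.
  x = 0: f_y(0, y) = 4*y - 13; no integer root y with |y| ≤ 4.
  x = 1: f_y(1, y) = 6*y - 22; no integer root y with |y| ≤ 4.
  x = 2: f_y(2, y) = 8*y - 33; no integer root y with |y| ≤ 4.
  x = 3: f_y(3, y) = 10*y - 46; no integer root y with |y| ≤ 4.
  x = 4: f_y(4, y) = 12*y - 61; no integer root y with |y| ≤ 4.
Only singular point on the grid: (-1, 3).
Classify: substitute x = -1 + u, y = 3 + v and expand: f = u**3 - u**2*v - u**2 + u*v**2 + v**2.
No constant or linear terms (consistent with a singular point). Quadratic part: -u**2 + v**2. Cubic part: u**3 - u**2*v + u*v**2.
The quadratic part v**2 - u**2 = (v − u)(v + u) splits into two distinct linear factors, so there are two distinct tangent lines y − 3 = ±(x − -1) — this is a node (ordinary double point).
Classification: node.


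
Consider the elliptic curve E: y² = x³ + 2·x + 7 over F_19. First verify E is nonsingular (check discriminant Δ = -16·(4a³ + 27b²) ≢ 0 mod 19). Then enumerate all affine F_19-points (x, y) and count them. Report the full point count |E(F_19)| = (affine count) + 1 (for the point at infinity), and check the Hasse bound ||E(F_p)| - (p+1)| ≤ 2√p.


Affine points = {(0, 8), (0, 11), (2, 0), (5, 3), (5, 16), (6, 8), (6, 11), (10, 1), (10, 18), (11, 7), (11, 12), (12, 7), (12, 12), (13, 8), (13, 11), (14, 9), (14, 10), (15, 7), (15, 12), (18, 2), (18, 17)}; affine count = 21; |E(F_19)| = 22.

Discriminant check: Δ ∝ 4a³ + 27b² = 4·2³ + 27·7² = 4·8 + 27·49 ≡ 6 (mod 19). Nonzero ⇒ E is nonsingular.
For each x ∈ F_19, compute rhs = x³ + 2·x + 7 mod 19, then count y ∈ F_19 with y² ≡ rhs.
  x = 0: rhs = 7, matching y values: 8, 11 (2 points).
  x = 1: rhs = 10, matching y values: none (0 points).
  x = 2: rhs = 0, matching y values: 0 (1 points).
  x = 3: rhs = 2, matching y values: none (0 points).
  x = 4: rhs = 3, matching y values: none (0 points).
  x = 5: rhs = 9, matching y values: 3, 16 (2 points).
  x = 6: rhs = 7, matching y values: 8, 11 (2 points).
  x = 7: rhs = 3, matching y values: none (0 points).
  x = 8: rhs = 3, matching y values: none (0 points).
  x = 9: rhs = 13, matching y values: none (0 points).
  x = 10: rhs = 1, matching y values: 1, 18 (2 points).
  x = 11: rhs = 11, matching y values: 7, 12 (2 points).
  x = 12: rhs = 11, matching y values: 7, 12 (2 points).
  x = 13: rhs = 7, matching y values: 8, 11 (2 points).
  x = 14: rhs = 5, matching y values: 9, 10 (2 points).
  x = 15: rhs = 11, matching y values: 7, 12 (2 points).
  x = 16: rhs = 12, matching y values: none (0 points).
  x = 17: rhs = 14, matching y values: none (0 points).
  x = 18: rhs = 4, matching y values: 2, 17 (2 points).
Total affine count: 21.
Full point count |E(F_19)| = 21 + 1 = 22.
Hasse bound: |22 − (19+1)| = |2| = 2 ≤ 2√19 ≈ 8.7178 ✓.


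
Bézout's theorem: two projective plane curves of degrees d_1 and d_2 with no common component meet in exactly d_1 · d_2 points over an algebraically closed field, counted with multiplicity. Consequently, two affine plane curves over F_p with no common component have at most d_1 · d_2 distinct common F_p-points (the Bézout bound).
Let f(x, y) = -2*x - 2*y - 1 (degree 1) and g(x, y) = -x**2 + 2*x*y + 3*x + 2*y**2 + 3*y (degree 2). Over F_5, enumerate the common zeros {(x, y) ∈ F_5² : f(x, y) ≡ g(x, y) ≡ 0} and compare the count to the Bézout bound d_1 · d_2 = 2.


Common zeros: ∅; count = 0; Bézout bound = 2.

deg(f) = 1, deg(g) = 2, so Bézout bound = 2.
Scan x ∈ F_5. For each x, list the y ∈ F_5 with f(x, y) ≡ 0 and those with g(x, y) ≡ 0 (mod 5); the common zeros in that column are the intersection.
  x = 0: f ≡ 0 at y ∈ {2}; g ≡ 0 at y ∈ {0, 1}; common: ∅.
  x = 1: f ≡ 0 at y ∈ {1}; g ≡ 0 at y ∈ {2, 3}; common: ∅.
  x = 2: f ≡ 0 at y ∈ {0}; g ≡ 0 at y ∈ ∅; common: ∅.
  x = 3: f ≡ 0 at y ∈ {4}; g ≡ 0 at y ∈ {0, 3}; common: ∅.
  x = 4: f ≡ 0 at y ∈ {3}; g ≡ 0 at y ∈ ∅; common: ∅.
Collecting: common zeros = ∅, so the count is 0.
Comparison with the Bézout bound: 0 ≤ 2 = deg(f)·deg(g), as expected for curves with no common component (the affine F_5-count falls short of the bound because intersections may lie at infinity, over extension fields, or carry multiplicity).


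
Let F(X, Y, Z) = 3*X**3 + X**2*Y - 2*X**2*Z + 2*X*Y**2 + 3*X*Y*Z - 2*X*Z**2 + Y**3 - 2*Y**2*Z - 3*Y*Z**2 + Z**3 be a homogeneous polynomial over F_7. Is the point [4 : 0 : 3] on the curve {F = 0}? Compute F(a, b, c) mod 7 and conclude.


F(4,0,3) ≡ 2 (mod 7); P is NOT on the curve.

Evaluate F(4, 0, 3) term-by-term (mod 7).
  3*X**3 ↦ 3·64·1·1 = 192
  X**2*Y ↦ 1·16·0·1 = 0
  -2*X**2*Z ↦ -2·16·1·3 = -96
  2*X*Y**2 ↦ 2·4·0·1 = 0
  3*X*Y*Z ↦ 3·4·0·3 = 0
  -2*X*Z**2 ↦ -2·4·1·9 = -72
  Y**3 ↦ 1·1·0·1 = 0
  -2*Y**2*Z ↦ -2·1·0·3 = 0
  -3*Y*Z**2 ↦ -3·1·0·9 = 0
  Z**3 ↦ 1·1·1·27 = 27
Sum: F(4, 0, 3) = (192) + (0) + (-96) + (0) + (0) + (-72) + (0) + (0) + (0) + (27) = 51.
Reducing mod 7: 51 ≡ 2 (mod 7).
Since F(a, b, c) ≡ 2 ≠ 0 (mod 7), P does NOT lie on the curve.


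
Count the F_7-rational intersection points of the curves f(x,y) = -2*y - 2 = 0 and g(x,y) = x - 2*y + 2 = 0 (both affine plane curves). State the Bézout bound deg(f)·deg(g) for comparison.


Common zeros: {(3, 6)}; count = 1; Bézout bound = 1.

deg(f) = 1, deg(g) = 1, so Bézout bound = 1.
Scan x ∈ F_7. For each x, list the y ∈ F_7 with f(x, y) ≡ 0 and those with g(x, y) ≡ 0 (mod 7); the common zeros in that column are the intersection.
  x = 0: f ≡ 0 at y ∈ {6}; g ≡ 0 at y ∈ {1}; common: ∅.
  x = 1: f ≡ 0 at y ∈ {6}; g ≡ 0 at y ∈ {5}; common: ∅.
  x = 2: f ≡ 0 at y ∈ {6}; g ≡ 0 at y ∈ {2}; common: ∅.
  x = 3: f ≡ 0 at y ∈ {6}; g ≡ 0 at y ∈ {6}; common: {6}.
  x = 4: f ≡ 0 at y ∈ {6}; g ≡ 0 at y ∈ {3}; common: ∅.
  x = 5: f ≡ 0 at y ∈ {6}; g ≡ 0 at y ∈ {0}; common: ∅.
  x = 6: f ≡ 0 at y ∈ {6}; g ≡ 0 at y ∈ {4}; common: ∅.
Collecting: common zeros = {(3, 6)}, so the count is 1.
Comparison with the Bézout bound: 1 ≤ 1 = deg(f)·deg(g), as expected for curves with no common component (the bound is attained).


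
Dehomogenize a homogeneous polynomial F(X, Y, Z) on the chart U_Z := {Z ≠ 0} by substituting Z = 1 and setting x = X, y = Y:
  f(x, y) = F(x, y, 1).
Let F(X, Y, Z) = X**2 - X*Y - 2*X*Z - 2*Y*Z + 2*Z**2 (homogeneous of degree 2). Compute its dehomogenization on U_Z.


f(x, y) = x**2 - x*y - 2*x - 2*y + 2

On U_Z we set Z = 1. Each monomial c·X^i·Y^j·Z^k in F becomes c·x^i·y^j·1^k = c·x^i·y^j.
Substituting Z = 1: F(X, Y, 1) = x**2 - x*y - 2*x - 2*y + 2.
Note: deg(f) ≤ deg(F) = 2; strict inequality happens when F is divisible by Z (lost terms).


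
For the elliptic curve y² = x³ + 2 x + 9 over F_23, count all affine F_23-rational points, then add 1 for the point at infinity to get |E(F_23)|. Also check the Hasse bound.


Affine points = {(0, 3), (0, 20), (1, 9), (1, 14), (4, 9), (4, 14), (5, 11), (5, 12), (8, 10), (8, 13), (12, 6), (12, 17), (13, 1), (13, 22), (18, 9), (18, 14), (19, 11), (19, 12), (22, 11), (22, 12)}; affine count = 20; |E(F_23)| = 21.

Discriminant check: Δ ∝ 4a³ + 27b² = 4·2³ + 27·9² = 4·8 + 27·81 ≡ 11 (mod 23). Nonzero ⇒ E is nonsingular.
For each x ∈ F_23, compute rhs = x³ + 2·x + 9 mod 23, then count y ∈ F_23 with y² ≡ rhs.
  x = 0: rhs = 9, matching y values: 3, 20 (2 points).
  x = 1: rhs = 12, matching y values: 9, 14 (2 points).
  x = 2: rhs = 21, matching y values: none (0 points).
  x = 3: rhs = 19, matching y values: none (0 points).
  x = 4: rhs = 12, matching y values: 9, 14 (2 points).
  x = 5: rhs = 6, matching y values: 11, 12 (2 points).
  x = 6: rhs = 7, matching y values: none (0 points).
  x = 7: rhs = 21, matching y values: none (0 points).
  x = 8: rhs = 8, matching y values: 10, 13 (2 points).
  x = 9: rhs = 20, matching y values: none (0 points).
  x = 10: rhs = 17, matching y values: none (0 points).
  x = 11: rhs = 5, matching y values: none (0 points).
  x = 12: rhs = 13, matching y values: 6, 17 (2 points).
  x = 13: rhs = 1, matching y values: 1, 22 (2 points).
  x = 14: rhs = 21, matching y values: none (0 points).
  x = 15: rhs = 10, matching y values: none (0 points).
  x = 16: rhs = 20, matching y values: none (0 points).
  x = 17: rhs = 11, matching y values: none (0 points).
  x = 18: rhs = 12, matching y values: 9, 14 (2 points).
  x = 19: rhs = 6, matching y values: 11, 12 (2 points).
  x = 20: rhs = 22, matching y values: none (0 points).
  x = 21: rhs = 20, matching y values: none (0 points).
  x = 22: rhs = 6, matching y values: 11, 12 (2 points).
Total affine count: 20.
Full point count |E(F_23)| = 20 + 1 = 21.
Hasse bound: |21 − (23+1)| = |-3| = 3 ≤ 2√23 ≈ 9.5917 ✓.


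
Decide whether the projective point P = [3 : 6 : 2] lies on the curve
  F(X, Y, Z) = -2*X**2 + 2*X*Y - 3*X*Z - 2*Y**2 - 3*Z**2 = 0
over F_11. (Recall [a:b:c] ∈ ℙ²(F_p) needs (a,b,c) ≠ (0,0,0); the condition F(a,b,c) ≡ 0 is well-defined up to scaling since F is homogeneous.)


F(3,6,2) ≡ 4 (mod 11); P is NOT on the curve.

Evaluate F(3, 6, 2) term-by-term (mod 11).
  -2*X**2 ↦ -2·9·1·1 = -18
  2*X*Y ↦ 2·3·6·1 = 36
  -3*X*Z ↦ -3·3·1·2 = -18
  -2*Y**2 ↦ -2·1·36·1 = -72
  -3*Z**2 ↦ -3·1·1·4 = -12
Sum: F(3, 6, 2) = (-18) + (36) + (-18) + (-72) + (-12) = -84.
Reducing mod 11: -84 ≡ 4 (mod 11).
Since F(a, b, c) ≡ 4 ≠ 0 (mod 11), P does NOT lie on the curve.


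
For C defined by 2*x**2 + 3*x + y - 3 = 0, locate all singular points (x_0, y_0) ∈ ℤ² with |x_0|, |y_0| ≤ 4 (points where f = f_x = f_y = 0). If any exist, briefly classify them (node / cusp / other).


No singular points in the scanned grid; C is smooth there.

Compute partial derivatives:
  f_x = 4*x + 3.
  f_y = 1.
f_y = 1 is a nonzero constant, so f_y never vanishes: no point (x, y) can satisfy f = f_x = f_y = 0. In particular no (x, y) ∈ {−4, ..., 4}² is singular; the curve is smooth.


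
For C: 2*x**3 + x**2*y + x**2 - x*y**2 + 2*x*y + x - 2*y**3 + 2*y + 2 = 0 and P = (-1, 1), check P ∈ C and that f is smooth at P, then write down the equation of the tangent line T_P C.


Tangent line at P: 4*x - 3*y + 7 = 0.

Step 1: f(-1, 1) = 0, so P lies on C.
Step 2: partial derivatives
  f_x(x, y) = 6*x**2 + 2*x*y + 2*x - y**2 + 2*y + 1, f_y(x, y) = x**2 - 2*x*y + 2*x - 6*y**2 + 2.
  f_x(P) = 4, f_y(P) = -3 (gradient nonzero, so P is smooth).
Step 3: tangent line at P: 4·(x − -1) + -3·(y − 1) = 0.
Expanding: 4*x - 3*y + 7 = 0.


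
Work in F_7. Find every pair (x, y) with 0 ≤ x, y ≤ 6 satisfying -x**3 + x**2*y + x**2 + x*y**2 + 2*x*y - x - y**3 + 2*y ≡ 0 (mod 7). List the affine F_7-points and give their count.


Affine F_7-points: {(0, 0), (0, 3), (0, 4), (2, 2), (3, 0), (3, 5), (4, 3), (5, 0), (6, 2)}; count = 9.

For each of the 49 pairs (x, y) ∈ F_7², evaluate f(x, y) mod 7. Record the zeros.
  x = 0: [0↦0, 1↦1, 2↦3, 3↦0, 4↦0, 5↦4, 6↦6]  zeros at y ∈ {0, 3, 4}
  x = 1: [0↦6, 1↦4, 2↦5, 3↦3, 4↦6, 5↦1, 6↦3]  zeros at y ∈ ∅
  x = 2: [0↦1, 1↦5, 2↦0, 3↦1, 4↦2, 5↦4, 6↦1]  zeros at y ∈ {2}
  x = 3: [0↦0, 1↦5, 2↦3, 3↦2, 4↦3, 5↦0, 6↦1]  zeros at y ∈ {0, 5}
  x = 4: [0↦4, 1↦5, 2↦1, 3↦0, 4↦3, 5↦4, 6↦4]  zeros at y ∈ {3}
  x = 5: [0↦0, 1↦6, 2↦2, 3↦3, 4↦3, 5↦3, 6↦4]  zeros at y ∈ {0}
  x = 6: [0↦3, 1↦2, 2↦0, 3↦5, 4↦4, 5↦5, 6↦2]  zeros at y ∈ {2}
Collecting zeros: affine points = {(0, 0), (0, 3), (0, 4), (2, 2), (3, 0), (3, 5), (4, 3), (5, 0), (6, 2)}.
Total count |C(F_7)_aff| = 9.


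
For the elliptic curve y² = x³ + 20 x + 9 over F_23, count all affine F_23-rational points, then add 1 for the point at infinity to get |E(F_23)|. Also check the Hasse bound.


Affine points = {(0, 3), (0, 20), (3, 2), (3, 21), (5, 2), (5, 21), (6, 0), (7, 3), (7, 20), (10, 6), (10, 17), (15, 2), (15, 21), (16, 3), (16, 20), (17, 8), (17, 15), (19, 7), (19, 16)}; affine count = 19; |E(F_23)| = 20.

Discriminant check: Δ ∝ 4a³ + 27b² = 4·20³ + 27·9² = 4·8000 + 27·81 ≡ 9 (mod 23). Nonzero ⇒ E is nonsingular.
For each x ∈ F_23, compute rhs = x³ + 20·x + 9 mod 23, then count y ∈ F_23 with y² ≡ rhs.
  x = 0: rhs = 9, matching y values: 3, 20 (2 points).
  x = 1: rhs = 7, matching y values: none (0 points).
  x = 2: rhs = 11, matching y values: none (0 points).
  x = 3: rhs = 4, matching y values: 2, 21 (2 points).
  x = 4: rhs = 15, matching y values: none (0 points).
  x = 5: rhs = 4, matching y values: 2, 21 (2 points).
  x = 6: rhs = 0, matching y values: 0 (1 points).
  x = 7: rhs = 9, matching y values: 3, 20 (2 points).
  x = 8: rhs = 14, matching y values: none (0 points).
  x = 9: rhs = 21, matching y values: none (0 points).
  x = 10: rhs = 13, matching y values: 6, 17 (2 points).
  x = 11: rhs = 19, matching y values: none (0 points).
  x = 12: rhs = 22, matching y values: none (0 points).
  x = 13: rhs = 5, matching y values: none (0 points).
  x = 14: rhs = 20, matching y values: none (0 points).
  x = 15: rhs = 4, matching y values: 2, 21 (2 points).
  x = 16: rhs = 9, matching y values: 3, 20 (2 points).
  x = 17: rhs = 18, matching y values: 8, 15 (2 points).
  x = 18: rhs = 14, matching y values: none (0 points).
  x = 19: rhs = 3, matching y values: 7, 16 (2 points).
  x = 20: rhs = 14, matching y values: none (0 points).
  x = 21: rhs = 7, matching y values: none (0 points).
  x = 22: rhs = 11, matching y values: none (0 points).
Total affine count: 19.
Full point count |E(F_23)| = 19 + 1 = 20.
Hasse bound: |20 − (23+1)| = |-4| = 4 ≤ 2√23 ≈ 9.5917 ✓.


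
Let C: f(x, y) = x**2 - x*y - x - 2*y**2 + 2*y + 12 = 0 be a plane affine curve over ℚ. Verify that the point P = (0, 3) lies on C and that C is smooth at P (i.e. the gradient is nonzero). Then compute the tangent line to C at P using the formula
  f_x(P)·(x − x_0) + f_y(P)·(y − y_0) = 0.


Tangent line at P: -4*x - 10*y + 30 = 0.

Step 1: f(0, 3) = 0, so P lies on C.
Step 2: partial derivatives
  f_x(x, y) = 2*x - y - 1, f_y(x, y) = -x - 4*y + 2.
  f_x(P) = -4, f_y(P) = -10 (gradient nonzero, so P is smooth).
Step 3: tangent line at P: -4·(x − 0) + -10·(y − 3) = 0.
Expanding: -4*x - 10*y + 30 = 0.


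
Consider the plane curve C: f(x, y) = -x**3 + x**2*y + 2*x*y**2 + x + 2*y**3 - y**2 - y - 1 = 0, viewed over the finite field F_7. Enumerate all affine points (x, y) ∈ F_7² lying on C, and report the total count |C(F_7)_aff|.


Affine F_7-points: {(2, 0), (3, 3), (5, 2)}; count = 3.

For each of the 49 pairs (x, y) ∈ F_7², evaluate f(x, y) mod 7. Record the zeros.
  x = 0: [0↦6, 1↦6, 2↦2, 3↦6, 4↦2, 5↦2, 6↦4]  zeros at y ∈ ∅
  x = 1: [0↦6, 1↦2, 2↦5, 3↦6, 4↦3, 5↦1, 6↦5]  zeros at y ∈ ∅
  x = 2: [0↦0, 1↦1, 2↦6, 3↦6, 4↦6, 5↦4, 6↦5]  zeros at y ∈ {0}
  x = 3: [0↦3, 1↦4, 2↦6, 3↦0, 4↦5, 5↦5, 6↦5]  zeros at y ∈ {3}
  x = 4: [0↦2, 1↦5, 2↦6, 3↦3, 4↦1, 5↦5, 6↦6]  zeros at y ∈ ∅
  x = 5: [0↦5, 1↦5, 2↦0, 3↦2, 4↦2, 5↦5, 6↦2]  zeros at y ∈ {2}
  x = 6: [0↦6, 1↦5, 2↦3, 3↦5, 4↦2, 5↦6, 6↦1]  zeros at y ∈ ∅
Collecting zeros: affine points = {(2, 0), (3, 3), (5, 2)}.
Total count |C(F_7)_aff| = 3.


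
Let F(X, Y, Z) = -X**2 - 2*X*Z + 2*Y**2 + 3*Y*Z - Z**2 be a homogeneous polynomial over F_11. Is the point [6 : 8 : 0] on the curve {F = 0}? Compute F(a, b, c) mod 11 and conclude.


F(6,8,0) ≡ 4 (mod 11); P is NOT on the curve.

Evaluate F(6, 8, 0) term-by-term (mod 11).
  -X**2 ↦ -1·36·1·1 = -36
  -2*X*Z ↦ -2·6·1·0 = 0
  2*Y**2 ↦ 2·1·64·1 = 128
  3*Y*Z ↦ 3·1·8·0 = 0
  -Z**2 ↦ -1·1·1·0 = 0
Sum: F(6, 8, 0) = (-36) + (0) + (128) + (0) + (0) = 92.
Reducing mod 11: 92 ≡ 4 (mod 11).
Since F(a, b, c) ≡ 4 ≠ 0 (mod 11), P does NOT lie on the curve.


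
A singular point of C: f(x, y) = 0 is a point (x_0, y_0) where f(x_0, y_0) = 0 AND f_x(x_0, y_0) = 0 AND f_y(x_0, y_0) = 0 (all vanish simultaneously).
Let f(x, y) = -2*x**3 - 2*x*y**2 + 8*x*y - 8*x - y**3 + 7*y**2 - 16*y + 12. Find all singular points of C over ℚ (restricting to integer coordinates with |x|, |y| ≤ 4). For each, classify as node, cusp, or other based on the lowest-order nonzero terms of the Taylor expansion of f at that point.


Singular points: {(0, 2)}; classification: cusp.

Compute partial derivatives:
  f_x = -6*x**2 - 2*y**2 + 8*y - 8.
  f_y = -4*x*y + 8*x - 3*y**2 + 14*y - 16.
Scan x_0 ∈ {−4, ..., 4}. For each x_0, f_y(x_0, y) is a polynomial in y; find its integer roots y ∈ {−4, ..., 4}, then test f_x and f at those candidates.
  x = -4: f_y(-4, y) = -3*y**2 + 30*y - 48; vanishes at y ∈ {2}. (-4, 2): f_x = -96 ≠ 0.
  x = -3: f_y(-3, y) = -3*y**2 + 26*y - 40; vanishes at y ∈ {2}. (-3, 2): f_x = -54 ≠ 0.
  x = -2: f_y(-2, y) = -3*y**2 + 22*y - 32; vanishes at y ∈ {2}. (-2, 2): f_x = -24 ≠ 0.
  x = -1: f_y(-1, y) = -3*y**2 + 18*y - 24; vanishes at y ∈ {2, 4}. (-1, 2): f_x = -6 ≠ 0; (-1, 4): f_x = -14 ≠ 0.
  x = 0: f_y(0, y) = -3*y**2 + 14*y - 16; vanishes at y ∈ {2}. (0, 2): f_x = 0, f = 0 — SINGULAR.
  x = 1: f_y(1, y) = -3*y**2 + 10*y - 8; vanishes at y ∈ {2}. (1, 2): f_x = -6 ≠ 0.
  x = 2: f_y(2, y) = -3*y**2 + 6*y; vanishes at y ∈ {0, 2}. (2, 0): f_x = -32 ≠ 0; (2, 2): f_x = -24 ≠ 0.
  x = 3: f_y(3, y) = -3*y**2 + 2*y + 8; vanishes at y ∈ {2}. (3, 2): f_x = -54 ≠ 0.
  x = 4: f_y(4, y) = -3*y**2 - 2*y + 16; vanishes at y ∈ {2}. (4, 2): f_x = -96 ≠ 0.
Only singular point on the grid: (0, 2).
Classify: substitute x = 0 + u, y = 2 + v and expand: f = -2*u**3 - 2*u*v**2 - v**3 + v**2.
No constant or linear terms (consistent with a singular point). Quadratic part: v**2. Cubic part: -2*u**3 - 2*u*v**2 - v**3.
The quadratic part v**2 is a perfect square, so there is a single (double) tangent line v = 0, i.e. y = 2. Restricting the cubic part to that line (v = 0) leaves -2*u**3 ≠ 0, so f is not divisible by v and the branch is v² ≈ 2*u**3 to lowest order — this is a cusp.
Classification: cusp.


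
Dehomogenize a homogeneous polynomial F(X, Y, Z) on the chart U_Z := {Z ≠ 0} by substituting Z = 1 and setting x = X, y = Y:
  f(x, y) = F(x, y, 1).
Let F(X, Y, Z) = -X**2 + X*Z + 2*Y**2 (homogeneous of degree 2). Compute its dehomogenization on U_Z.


f(x, y) = -x**2 + x + 2*y**2

On U_Z we set Z = 1. Each monomial c·X^i·Y^j·Z^k in F becomes c·x^i·y^j·1^k = c·x^i·y^j.
Substituting Z = 1: F(X, Y, 1) = -x**2 + x + 2*y**2.
Note: deg(f) ≤ deg(F) = 2; strict inequality happens when F is divisible by Z (lost terms).


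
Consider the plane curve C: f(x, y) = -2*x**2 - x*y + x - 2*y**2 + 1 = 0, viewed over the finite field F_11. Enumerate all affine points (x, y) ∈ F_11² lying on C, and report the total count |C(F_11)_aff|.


Affine F_11-points: {(1, 0), (1, 5), (4, 1), (4, 8), (5, 0), (5, 3), (6, 4), (7, 1), (8, 2), (8, 5), (9, 4), (9, 8)}; count = 12.

For each of the 121 pairs (x, y) ∈ F_11², evaluate f(x, y) mod 11. Record the zeros.
  x = 0: [0↦1, 1↦10, 2↦4, 3↦5, 4↦2, 5↦6, 6↦6, 7↦2, 8↦5, 9↦4, 10↦10]  zeros at y ∈ ∅
  x = 1: [0↦0, 1↦8, 2↦1, 3↦1, 4↦8, 5↦0, 6↦10, 7↦5, 8↦7, 9↦5, 10↦10]  zeros at y ∈ {0, 5}
  x = 2: [0↦6, 1↦2, 2↦5, 3↦4, 4↦10, 5↦1, 6↦10, 7↦4, 8↦5, 9↦2, 10↦6]  zeros at y ∈ ∅
  x = 3: [0↦8, 1↦3, 2↦5, 3↦3, 4↦8, 5↦9, 6↦6, 7↦10, 8↦10, 9↦6, 10↦9]  zeros at y ∈ ∅
  x = 4: [0↦6, 1↦0, 2↦1, 3↦9, 4↦2, 5↦2, 6↦9, 7↦1, 8↦0, 9↦6, 10↦8]  zeros at y ∈ {1, 8}
  x = 5: [0↦0, 1↦4, 2↦4, 3↦0, 4↦3, 5↦2, 6↦8, 7↦10, 8↦8, 9↦2, 10↦3]  zeros at y ∈ {0, 3}
  x = 6: [0↦1, 1↦4, 2↦3, 3↦9, 4↦0, 5↦9, 6↦3, 7↦4, 8↦1, 9↦5, 10↦5]  zeros at y ∈ {4}
  x = 7: [0↦9, 1↦0, 2↦9, 3↦3, 4↦4, 5↦1, 6↦5, 7↦5, 8↦1, 9↦4, 10↦3]  zeros at y ∈ {1}
  x = 8: [0↦2, 1↦3, 2↦0, 3↦4, 4↦4, 5↦0, 6↦3, 7↦2, 8↦8, 9↦10, 10↦8]  zeros at y ∈ {2, 5}
  x = 9: [0↦2, 1↦2, 2↦9, 3↦1, 4↦0, 5↦6, 6↦8, 7↦6, 8↦0, 9↦1, 10↦9]  zeros at y ∈ {4, 8}
  x = 10: [0↦9, 1↦8, 2↦3, 3↦5, 4↦3, 5↦8, 6↦9, 7↦6, 8↦10, 9↦10, 10↦6]  zeros at y ∈ ∅
Collecting zeros: affine points = {(1, 0), (1, 5), (4, 1), (4, 8), (5, 0), (5, 3), (6, 4), (7, 1), (8, 2), (8, 5), (9, 4), (9, 8)}.
Total count |C(F_11)_aff| = 12.


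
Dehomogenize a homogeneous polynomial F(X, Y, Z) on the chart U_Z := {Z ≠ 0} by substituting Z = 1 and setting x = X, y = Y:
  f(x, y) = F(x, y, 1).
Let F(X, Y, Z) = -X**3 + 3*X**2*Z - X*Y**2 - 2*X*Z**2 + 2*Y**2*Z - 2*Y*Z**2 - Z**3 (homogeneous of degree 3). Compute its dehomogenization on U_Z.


f(x, y) = -x**3 + 3*x**2 - x*y**2 - 2*x + 2*y**2 - 2*y - 1

On U_Z we set Z = 1. Each monomial c·X^i·Y^j·Z^k in F becomes c·x^i·y^j·1^k = c·x^i·y^j.
Substituting Z = 1: F(X, Y, 1) = -x**3 + 3*x**2 - x*y**2 - 2*x + 2*y**2 - 2*y - 1.
Note: deg(f) ≤ deg(F) = 3; strict inequality happens when F is divisible by Z (lost terms).


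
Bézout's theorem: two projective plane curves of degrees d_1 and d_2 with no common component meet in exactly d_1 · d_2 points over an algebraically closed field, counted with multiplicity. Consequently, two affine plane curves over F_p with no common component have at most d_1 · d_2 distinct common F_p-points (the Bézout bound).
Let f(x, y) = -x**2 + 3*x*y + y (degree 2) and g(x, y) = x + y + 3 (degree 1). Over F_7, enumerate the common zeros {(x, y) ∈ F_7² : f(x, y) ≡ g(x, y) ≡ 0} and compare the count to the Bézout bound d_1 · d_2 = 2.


Common zeros: ∅; count = 0; Bézout bound = 2.

deg(f) = 2, deg(g) = 1, so Bézout bound = 2.
Scan x ∈ F_7. For each x, list the y ∈ F_7 with f(x, y) ≡ 0 and those with g(x, y) ≡ 0 (mod 7); the common zeros in that column are the intersection.
  x = 0: f ≡ 0 at y ∈ {0}; g ≡ 0 at y ∈ {4}; common: ∅.
  x = 1: f ≡ 0 at y ∈ {2}; g ≡ 0 at y ∈ {3}; common: ∅.
  x = 2: f ≡ 0 at y ∈ ∅; g ≡ 0 at y ∈ {2}; common: ∅.
  x = 3: f ≡ 0 at y ∈ {3}; g ≡ 0 at y ∈ {1}; common: ∅.
  x = 4: f ≡ 0 at y ∈ {5}; g ≡ 0 at y ∈ {0}; common: ∅.
  x = 5: f ≡ 0 at y ∈ {2}; g ≡ 0 at y ∈ {6}; common: ∅.
  x = 6: f ≡ 0 at y ∈ {3}; g ≡ 0 at y ∈ {5}; common: ∅.
Collecting: common zeros = ∅, so the count is 0.
Comparison with the Bézout bound: 0 ≤ 2 = deg(f)·deg(g), as expected for curves with no common component (the affine F_7-count falls short of the bound because intersections may lie at infinity, over extension fields, or carry multiplicity).


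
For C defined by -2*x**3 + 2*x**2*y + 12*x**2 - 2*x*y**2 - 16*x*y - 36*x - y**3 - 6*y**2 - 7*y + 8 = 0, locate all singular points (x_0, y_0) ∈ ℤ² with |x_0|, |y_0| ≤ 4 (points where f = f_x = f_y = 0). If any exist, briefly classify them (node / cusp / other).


Singular points: {(1, -3)}; classification: cusp.

Compute partial derivatives:
  f_x = -6*x**2 + 4*x*y + 24*x - 2*y**2 - 16*y - 36.
  f_y = 2*x**2 - 4*x*y - 16*x - 3*y**2 - 12*y - 7.
Scan x_0 ∈ {−4, ..., 4}. For each x_0, f_y(x_0, y) is a polynomial in y; find its integer roots y ∈ {−4, ..., 4}, then test f_x and f at those candidates.
  x = -4: f_y(-4, y) = -3*y**2 + 4*y + 89; no integer root y with |y| ≤ 4.
  x = -3: f_y(-3, y) = 59 - 3*y**2; no integer root y with |y| ≤ 4.
  x = -2: f_y(-2, y) = -3*y**2 - 4*y + 33; no integer root y with |y| ≤ 4.
  x = -1: f_y(-1, y) = -3*y**2 - 8*y + 11; vanishes at y ∈ {1}. (-1, 1): f_x = -88 ≠ 0.
  x = 0: f_y(0, y) = -3*y**2 - 12*y - 7; no integer root y with |y| ≤ 4.
  x = 1: f_y(1, y) = -3*y**2 - 16*y - 21; vanishes at y ∈ {-3}. (1, -3): f_x = 0, f = 0 — SINGULAR.
  x = 2: f_y(2, y) = -3*y**2 - 20*y - 31; no integer root y with |y| ≤ 4.
  x = 3: f_y(3, y) = -3*y**2 - 24*y - 37; no integer root y with |y| ≤ 4.
  x = 4: f_y(4, y) = -3*y**2 - 28*y - 39; no integer root y with |y| ≤ 4.
Only singular point on the grid: (1, -3).
Classify: substitute x = 1 + u, y = -3 + v and expand: f = -2*u**3 + 2*u**2*v - 2*u*v**2 - v**3 + v**2.
No constant or linear terms (consistent with a singular point). Quadratic part: v**2. Cubic part: -2*u**3 + 2*u**2*v - 2*u*v**2 - v**3.
The quadratic part v**2 is a perfect square, so there is a single (double) tangent line v = 0, i.e. y = -3. Restricting the cubic part to that line (v = 0) leaves -2*u**3 ≠ 0, so f is not divisible by v and the branch is v² ≈ 2*u**3 to lowest order — this is a cusp.
Classification: cusp.
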